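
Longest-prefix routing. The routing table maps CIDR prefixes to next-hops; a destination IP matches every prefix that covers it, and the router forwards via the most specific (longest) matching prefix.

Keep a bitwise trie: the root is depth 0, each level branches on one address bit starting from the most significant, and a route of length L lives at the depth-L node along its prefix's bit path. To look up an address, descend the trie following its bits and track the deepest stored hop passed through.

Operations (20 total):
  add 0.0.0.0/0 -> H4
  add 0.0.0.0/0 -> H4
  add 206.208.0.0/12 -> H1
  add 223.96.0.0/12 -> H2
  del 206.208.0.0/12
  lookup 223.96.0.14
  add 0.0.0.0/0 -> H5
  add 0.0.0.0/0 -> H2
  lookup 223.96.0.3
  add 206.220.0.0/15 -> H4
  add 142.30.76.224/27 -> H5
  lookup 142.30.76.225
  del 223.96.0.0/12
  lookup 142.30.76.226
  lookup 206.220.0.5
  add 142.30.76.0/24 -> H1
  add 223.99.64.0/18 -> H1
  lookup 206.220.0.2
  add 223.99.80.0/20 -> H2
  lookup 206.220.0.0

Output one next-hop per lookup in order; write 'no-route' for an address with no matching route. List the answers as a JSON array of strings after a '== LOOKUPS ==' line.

Apply in order:
  add 0.0.0.0/0 -> H4 at depth 0
  add 0.0.0.0/0 -> H4 at depth 0
  add 206.208.0.0/12 -> H1 at depth 12
  add 223.96.0.0/12 -> H2 at depth 12
  - 206.208.0.0/12 clear@12
  Q 223.96.0.14: descend 110111110110 ; hops seen [H4,H2] ; pick H2
  add 0.0.0.0/0 -> H5 at depth 0
  add 0.0.0.0/0 -> H2 at depth 0
  Q 223.96.0.3: descend 110111110110 ; hops seen [H2,H2] ; pick H2
  add 206.220.0.0/15 -> H4 at depth 15
  add 142.30.76.224/27 -> H5 at depth 27
  Q 142.30.76.225: descend 100011100001111001001100111 ; hops seen [H2,H5] ; pick H5
  - 223.96.0.0/12 clear@12
  Q 142.30.76.226: descend 100011100001111001001100111 ; hops seen [H2,H5] ; pick H5
  Q 206.220.0.5: descend 110011101101110 ; hops seen [H2,H4] ; pick H4
  add 142.30.76.0/24 -> H1 at depth 24
  add 223.99.64.0/18 -> H1 at depth 18
  Q 206.220.0.2: descend 110011101101110 ; hops seen [H2,H4] ; pick H4
  add 223.99.80.0/20 -> H2 at depth 20
  Q 206.220.0.0: descend 110011101101110 ; hops seen [H2,H4] ; pick H4

== LOOKUPS ==
["H2","H2","H5","H5","H4","H4","H4"]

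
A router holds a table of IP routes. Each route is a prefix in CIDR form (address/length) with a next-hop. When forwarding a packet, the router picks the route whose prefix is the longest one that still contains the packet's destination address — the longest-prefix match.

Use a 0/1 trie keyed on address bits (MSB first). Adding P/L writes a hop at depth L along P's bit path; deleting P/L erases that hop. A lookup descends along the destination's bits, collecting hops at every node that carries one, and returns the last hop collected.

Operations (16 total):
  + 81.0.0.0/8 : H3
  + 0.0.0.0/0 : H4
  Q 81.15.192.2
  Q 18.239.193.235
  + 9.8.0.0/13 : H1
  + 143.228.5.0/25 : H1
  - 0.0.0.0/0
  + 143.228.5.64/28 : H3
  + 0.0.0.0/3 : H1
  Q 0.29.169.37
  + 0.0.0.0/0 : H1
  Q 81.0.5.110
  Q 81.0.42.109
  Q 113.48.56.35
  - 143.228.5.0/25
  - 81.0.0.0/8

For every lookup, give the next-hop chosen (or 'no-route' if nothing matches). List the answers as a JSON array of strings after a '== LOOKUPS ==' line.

Trace:
  + 81.0.0.0/8 (H3) depth=8
  + 0.0.0.0/0 (H4) depth=0
  lookup 81.15.192.2: bits 01010001 walk d0:H4→d1:-→d2:-→d3:-→d4:-→d5:-→d6:-→d7:-→d8:H3 -> H3
  lookup 18.239.193.235: bits 0 walk d0:H4→d1:- -> H4
  + 9.8.0.0/13 (H1) depth=13
  + 143.228.5.0/25 (H1) depth=25
  - 0.0.0.0/0 clear@0
  + 143.228.5.64/28 (H3) depth=28
  + 0.0.0.0/3 (H1) depth=3
  lookup 0.29.169.37: bits 0000 walk d0:-→d1:-→d2:-→d3:H1→d4:- -> H1
  + 0.0.0.0/0 (H1) depth=0
  lookup 81.0.5.110: bits 01010001 walk d0:H1→d1:-→d2:-→d3:-→d4:-→d5:-→d6:-→d7:-→d8:H3 -> H3
  lookup 81.0.42.109: bits 01010001 walk d0:H1→d1:-→d2:-→d3:-→d4:-→d5:-→d6:-→d7:-→d8:H3 -> H3
  lookup 113.48.56.35: bits 01 walk d0:H1→d1:-→d2:- -> H1
  - 143.228.5.0/25 clear@25
  - 81.0.0.0/8 clear@8

== LOOKUPS ==
["H3","H4","H1","H3","H3","H1"]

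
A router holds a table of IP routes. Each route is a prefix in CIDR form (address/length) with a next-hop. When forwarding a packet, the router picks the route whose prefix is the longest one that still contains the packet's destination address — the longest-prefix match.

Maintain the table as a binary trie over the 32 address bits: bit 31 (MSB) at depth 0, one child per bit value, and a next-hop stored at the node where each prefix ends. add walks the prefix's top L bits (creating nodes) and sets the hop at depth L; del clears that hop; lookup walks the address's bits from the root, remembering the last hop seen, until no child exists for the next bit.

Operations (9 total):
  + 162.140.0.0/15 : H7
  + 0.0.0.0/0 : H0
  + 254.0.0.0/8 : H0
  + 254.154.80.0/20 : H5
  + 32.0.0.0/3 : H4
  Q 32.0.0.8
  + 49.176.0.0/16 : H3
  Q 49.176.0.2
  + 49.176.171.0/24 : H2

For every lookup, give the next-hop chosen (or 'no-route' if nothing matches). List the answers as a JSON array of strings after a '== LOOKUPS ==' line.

Trace:
  + 162.140.0.0/15 (H7) depth=15
  + 0.0.0.0/0 (H0) depth=0
  + 254.0.0.0/8 (H0) depth=8
  + 254.154.80.0/20 (H5) depth=20
  + 32.0.0.0/3 (H4) depth=3
  lookup 32.0.0.8: bits 001 walk d0:H0→d1:-→d2:-→d3:H4 -> H4
  + 49.176.0.0/16 (H3) depth=16
  lookup 49.176.0.2: bits 0011000110110000 walk d0:H0→d1:-→d2:-→d3:H4→d4:-→d5:-→d6:-→d7:-→d8:-→d9:-→d10:-→d11:-→d12:-→d13:-→d14:-→d15:-→d16:H3 -> H3
  + 49.176.171.0/24 (H2) depth=24

== LOOKUPS ==
["H4","H3"]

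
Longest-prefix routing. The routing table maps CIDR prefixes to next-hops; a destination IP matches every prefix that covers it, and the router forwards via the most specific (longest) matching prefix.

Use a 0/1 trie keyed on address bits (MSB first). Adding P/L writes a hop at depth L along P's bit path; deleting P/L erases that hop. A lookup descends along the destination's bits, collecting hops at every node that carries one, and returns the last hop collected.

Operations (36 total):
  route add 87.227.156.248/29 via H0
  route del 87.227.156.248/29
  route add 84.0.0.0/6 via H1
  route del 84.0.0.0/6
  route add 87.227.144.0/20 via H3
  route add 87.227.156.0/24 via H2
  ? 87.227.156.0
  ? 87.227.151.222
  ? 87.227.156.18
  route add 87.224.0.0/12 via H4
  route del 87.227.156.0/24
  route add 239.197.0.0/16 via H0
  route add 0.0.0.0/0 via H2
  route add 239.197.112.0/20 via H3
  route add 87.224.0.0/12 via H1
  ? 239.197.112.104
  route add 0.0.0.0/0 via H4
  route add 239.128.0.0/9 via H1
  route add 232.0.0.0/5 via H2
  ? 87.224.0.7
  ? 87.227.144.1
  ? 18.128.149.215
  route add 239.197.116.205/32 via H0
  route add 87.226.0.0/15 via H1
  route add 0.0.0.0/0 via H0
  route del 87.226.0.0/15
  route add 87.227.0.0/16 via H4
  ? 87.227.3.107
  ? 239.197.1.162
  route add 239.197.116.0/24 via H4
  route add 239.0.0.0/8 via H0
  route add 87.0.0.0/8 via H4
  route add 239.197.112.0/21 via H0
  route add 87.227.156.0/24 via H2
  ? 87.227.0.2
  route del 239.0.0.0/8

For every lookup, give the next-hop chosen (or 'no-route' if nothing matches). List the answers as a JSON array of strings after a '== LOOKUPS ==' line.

Trace:
  + 87.227.156.248/29 (H0) depth=29
  - 87.227.156.248/29 clear@29
  + 84.0.0.0/6 (H1) depth=6
  - 84.0.0.0/6 clear@6
  + 87.227.144.0/20 (H3) depth=20
  + 87.227.156.0/24 (H2) depth=24
  Q 87.227.156.0: descend 010101111110001110011100 ; hops seen [H3,H2] ; pick H2
  Q 87.227.151.222: descend 01010111111000111001 ; hops seen [H3] ; pick H3
  Q 87.227.156.18: descend 010101111110001110011100 ; hops seen [H3,H2] ; pick H2
  + 87.224.0.0/12 (H4) depth=12
  - 87.227.156.0/24 clear@24
  + 239.197.0.0/16 (H0) depth=16
  + 0.0.0.0/0 (H2) depth=0
  + 239.197.112.0/20 (H3) depth=20
  + 87.224.0.0/12 (H1) depth=12
  Q 239.197.112.104: descend 11101111110001010111 ; hops seen [H2,H0,H3] ; pick H3
  + 0.0.0.0/0 (H4) depth=0
  + 239.128.0.0/9 (H1) depth=9
  + 232.0.0.0/5 (H2) depth=5
  Q 87.224.0.7: descend 01010111111000 ; hops seen [H4,H1] ; pick H1
  Q 87.227.144.1: descend 01010111111000111001 ; hops seen [H4,H1,H3] ; pick H3
  Q 18.128.149.215: descend 0 ; hops seen [H4] ; pick H4
  + 239.197.116.205/32 (H0) depth=32
  + 87.226.0.0/15 (H1) depth=15
  + 0.0.0.0/0 (H0) depth=0
  - 87.226.0.0/15 clear@15
  + 87.227.0.0/16 (H4) depth=16
  Q 87.227.3.107: descend 0101011111100011 ; hops seen [H0,H1,H4] ; pick H4
  Q 239.197.1.162: descend 11101111110001010 ; hops seen [H0,H2,H1,H0] ; pick H0
  + 239.197.116.0/24 (H4) depth=24
  + 239.0.0.0/8 (H0) depth=8
  + 87.0.0.0/8 (H4) depth=8
  + 239.197.112.0/21 (H0) depth=21
  + 87.227.156.0/24 (H2) depth=24
  Q 87.227.0.2: descend 0101011111100011 ; hops seen [H0,H4,H1,H4] ; pick H4
  - 239.0.0.0/8 clear@8

== LOOKUPS ==
["H2","H3","H2","H3","H1","H3","H4","H4","H0","H4"]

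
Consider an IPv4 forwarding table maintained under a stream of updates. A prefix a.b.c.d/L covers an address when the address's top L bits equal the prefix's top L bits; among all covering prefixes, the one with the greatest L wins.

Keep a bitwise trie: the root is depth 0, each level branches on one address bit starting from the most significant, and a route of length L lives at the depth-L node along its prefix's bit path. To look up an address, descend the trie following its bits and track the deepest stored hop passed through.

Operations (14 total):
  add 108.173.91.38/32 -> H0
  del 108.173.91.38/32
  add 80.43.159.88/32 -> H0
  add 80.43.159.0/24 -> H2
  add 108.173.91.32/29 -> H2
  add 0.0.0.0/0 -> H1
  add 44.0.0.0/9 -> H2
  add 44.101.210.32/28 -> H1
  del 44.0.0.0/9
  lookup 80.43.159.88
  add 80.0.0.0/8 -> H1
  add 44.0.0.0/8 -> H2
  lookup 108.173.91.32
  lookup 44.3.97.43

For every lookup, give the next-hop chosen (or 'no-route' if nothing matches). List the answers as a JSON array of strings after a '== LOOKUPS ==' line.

Process each operation:
  add 108.173.91.38/32 -> H0 at depth 32
  del 108.173.91.38/32 (clear depth 32)
  add 80.43.159.88/32 -> H0 at depth 32
  add 80.43.159.0/24 -> H2 at depth 24
  add 108.173.91.32/29 -> H2 at depth 29
  add 0.0.0.0/0 -> H1 at depth 0
  add 44.0.0.0/9 -> H2 at depth 9
  add 44.101.210.32/28 -> H1 at depth 28
  del 44.0.0.0/9 (clear depth 9)
  lookup 80.43.159.88: bits 01010000001010111001111101011000 walk d0:H1→d1:-→d2:-→d3:-→d4:-→d5:-→d6:-→d7:-→d8:-→d9:-→d10:-→d11:-→d12:-→d13:-→d14:-→d15:-→d16:-→d17:-→d18:-→d19:-→d20:-→d21:-→d22:-→d23:-→d24:H2→d25:-→d26:-→d27:-→d28:-→d29:-→d30:-→d31:-→d32:H0 -> H0
  add 80.0.0.0/8 -> H1 at depth 8
  add 44.0.0.0/8 -> H2 at depth 8
  lookup 108.173.91.32: bits 01101100101011010101101100100 walk d0:H1→d1:-→d2:-→d3:-→d4:-→d5:-→d6:-→d7:-→d8:-→d9:-→d10:-→d11:-→d12:-→d13:-→d14:-→d15:-→d16:-→d17:-→d18:-→d19:-→d20:-→d21:-→d22:-→d23:-→d24:-→d25:-→d26:-→d27:-→d28:-→d29:H2 -> H2
  lookup 44.3.97.43: bits 001011000 walk d0:H1→d1:-→d2:-→d3:-→d4:-→d5:-→d6:-→d7:-→d8:H2→d9:- -> H2

== LOOKUPS ==
["H0","H2","H2"]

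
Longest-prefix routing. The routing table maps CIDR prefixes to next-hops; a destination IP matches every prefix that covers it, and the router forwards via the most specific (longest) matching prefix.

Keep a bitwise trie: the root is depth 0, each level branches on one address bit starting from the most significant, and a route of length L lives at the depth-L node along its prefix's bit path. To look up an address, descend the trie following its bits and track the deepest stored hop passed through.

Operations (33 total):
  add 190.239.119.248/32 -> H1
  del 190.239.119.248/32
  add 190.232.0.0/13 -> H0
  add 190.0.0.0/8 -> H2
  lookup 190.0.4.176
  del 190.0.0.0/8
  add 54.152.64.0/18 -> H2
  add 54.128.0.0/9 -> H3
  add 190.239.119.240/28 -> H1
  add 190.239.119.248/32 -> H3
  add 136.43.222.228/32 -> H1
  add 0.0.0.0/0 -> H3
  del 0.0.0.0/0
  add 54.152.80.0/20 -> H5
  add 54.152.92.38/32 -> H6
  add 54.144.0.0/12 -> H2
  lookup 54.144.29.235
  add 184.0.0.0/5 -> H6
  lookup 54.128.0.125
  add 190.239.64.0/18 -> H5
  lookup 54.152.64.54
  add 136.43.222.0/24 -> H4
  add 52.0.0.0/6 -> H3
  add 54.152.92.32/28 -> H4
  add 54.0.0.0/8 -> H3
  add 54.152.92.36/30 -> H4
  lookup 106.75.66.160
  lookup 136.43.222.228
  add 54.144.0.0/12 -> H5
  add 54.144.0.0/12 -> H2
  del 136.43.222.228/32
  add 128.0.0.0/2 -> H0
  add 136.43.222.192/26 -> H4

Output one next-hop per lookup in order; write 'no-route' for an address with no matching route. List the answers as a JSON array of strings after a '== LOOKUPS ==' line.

Process each operation:
  + 190.239.119.248/32 (H1) depth=32
  del 190.239.119.248/32 (clear depth 32)
  + 190.232.0.0/13 (H0) depth=13
  + 190.0.0.0/8 (H2) depth=8
  Q 190.0.4.176: descend 10111110 ; hops seen [H2] ; pick H2
  del 190.0.0.0/8 (clear depth 8)
  + 54.152.64.0/18 (H2) depth=18
  + 54.128.0.0/9 (H3) depth=9
  + 190.239.119.240/28 (H1) depth=28
  + 190.239.119.248/32 (H3) depth=32
  + 136.43.222.228/32 (H1) depth=32
  + 0.0.0.0/0 (H3) depth=0
  del 0.0.0.0/0 (clear depth 0)
  + 54.152.80.0/20 (H5) depth=20
  + 54.152.92.38/32 (H6) depth=32
  + 54.144.0.0/12 (H2) depth=12
  Q 54.144.29.235: descend 001101101001 ; hops seen [H3,H2] ; pick H2
  + 184.0.0.0/5 (H6) depth=5
  Q 54.128.0.125: descend 00110110100 ; hops seen [H3] ; pick H3
  + 190.239.64.0/18 (H5) depth=18
  Q 54.152.64.54: descend 0011011010011000010 ; hops seen [H3,H2,H2] ; pick H2
  + 136.43.222.0/24 (H4) depth=24
  + 52.0.0.0/6 (H3) depth=6
  + 54.152.92.32/28 (H4) depth=28
  + 54.0.0.0/8 (H3) depth=8
  + 54.152.92.36/30 (H4) depth=30
  Q 106.75.66.160: descend 0 ; hops seen [∅] ; pick no-route
  Q 136.43.222.228: descend 10001000001010111101111011100100 ; hops seen [H4,H1] ; pick H1
  + 54.144.0.0/12 (H5) depth=12
  + 54.144.0.0/12 (H2) depth=12
  del 136.43.222.228/32 (clear depth 32)
  + 128.0.0.0/2 (H0) depth=2
  + 136.43.222.192/26 (H4) depth=26

== LOOKUPS ==
["H2","H2","H3","H2","no-route","H1"]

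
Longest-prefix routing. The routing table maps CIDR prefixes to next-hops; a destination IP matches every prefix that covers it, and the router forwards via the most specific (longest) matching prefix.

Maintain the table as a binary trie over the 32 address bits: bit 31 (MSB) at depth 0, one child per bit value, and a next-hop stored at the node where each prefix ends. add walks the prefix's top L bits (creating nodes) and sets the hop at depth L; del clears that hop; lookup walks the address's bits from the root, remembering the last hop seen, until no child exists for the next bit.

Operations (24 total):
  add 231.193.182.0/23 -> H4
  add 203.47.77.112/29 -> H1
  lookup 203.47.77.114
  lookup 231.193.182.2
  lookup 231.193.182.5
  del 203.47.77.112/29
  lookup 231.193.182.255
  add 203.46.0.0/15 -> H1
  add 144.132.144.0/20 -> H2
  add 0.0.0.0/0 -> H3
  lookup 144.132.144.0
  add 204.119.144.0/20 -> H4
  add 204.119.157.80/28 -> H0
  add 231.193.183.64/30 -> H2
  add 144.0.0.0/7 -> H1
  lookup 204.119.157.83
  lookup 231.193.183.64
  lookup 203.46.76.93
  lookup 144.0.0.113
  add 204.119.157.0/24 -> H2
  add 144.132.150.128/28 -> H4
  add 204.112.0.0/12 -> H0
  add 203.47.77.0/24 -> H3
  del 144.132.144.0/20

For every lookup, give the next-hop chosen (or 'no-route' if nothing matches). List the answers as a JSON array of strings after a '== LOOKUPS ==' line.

Apply in order:
  + 231.193.182.0/23 (H4) depth=23
  + 203.47.77.112/29 (H1) depth=29
  ? 203.47.77.114  path d0:-→d1:-→d2:-→d3:-→d4:-→d5:-→d6:-→d7:-→d8:-→d9:-→d10:-→d11:-→d12:-→d13:-→d14:-→d15:-→d16:-→d17:-→d18:-→d19:-→d20:-→d21:-→d22:-→d23:-→d24:-→d25:-→d26:-→d27:-→d28:-→d29:H1  best=H1
  ? 231.193.182.2  path d0:-→d1:-→d2:-→d3:-→d4:-→d5:-→d6:-→d7:-→d8:-→d9:-→d10:-→d11:-→d12:-→d13:-→d14:-→d15:-→d16:-→d17:-→d18:-→d19:-→d20:-→d21:-→d22:-→d23:H4  best=H4
  ? 231.193.182.5  path d0:-→d1:-→d2:-→d3:-→d4:-→d5:-→d6:-→d7:-→d8:-→d9:-→d10:-→d11:-→d12:-→d13:-→d14:-→d15:-→d16:-→d17:-→d18:-→d19:-→d20:-→d21:-→d22:-→d23:H4  best=H4
  - 203.47.77.112/29 clear@29
  ? 231.193.182.255  path d0:-→d1:-→d2:-→d3:-→d4:-→d5:-→d6:-→d7:-→d8:-→d9:-→d10:-→d11:-→d12:-→d13:-→d14:-→d15:-→d16:-→d17:-→d18:-→d19:-→d20:-→d21:-→d22:-→d23:H4  best=H4
  + 203.46.0.0/15 (H1) depth=15
  + 144.132.144.0/20 (H2) depth=20
  + 0.0.0.0/0 (H3) depth=0
  ? 144.132.144.0  path d0:H3→d1:-→d2:-→d3:-→d4:-→d5:-→d6:-→d7:-→d8:-→d9:-→d10:-→d11:-→d12:-→d13:-→d14:-→d15:-→d16:-→d17:-→d18:-→d19:-→d20:H2  best=H2
  + 204.119.144.0/20 (H4) depth=20
  + 204.119.157.80/28 (H0) depth=28
  + 231.193.183.64/30 (H2) depth=30
  + 144.0.0.0/7 (H1) depth=7
  ? 204.119.157.83  path d0:H3→d1:-→d2:-→d3:-→d4:-→d5:-→d6:-→d7:-→d8:-→d9:-→d10:-→d11:-→d12:-→d13:-→d14:-→d15:-→d16:-→d17:-→d18:-→d19:-→d20:H4→d21:-→d22:-→d23:-→d24:-→d25:-→d26:-→d27:-→d28:H0  best=H0
  ? 231.193.183.64  path d0:H3→d1:-→d2:-→d3:-→d4:-→d5:-→d6:-→d7:-→d8:-→d9:-→d10:-→d11:-→d12:-→d13:-→d14:-→d15:-→d16:-→d17:-→d18:-→d19:-→d20:-→d21:-→d22:-→d23:H4→d24:-→d25:-→d26:-→d27:-→d28:-→d29:-→d30:H2  best=H2
  ? 203.46.76.93  path d0:H3→d1:-→d2:-→d3:-→d4:-→d5:-→d6:-→d7:-→d8:-→d9:-→d10:-→d11:-→d12:-→d13:-→d14:-→d15:H1  best=H1
  ? 144.0.0.113  path d0:H3→d1:-→d2:-→d3:-→d4:-→d5:-→d6:-→d7:H1→d8:-  best=H1
  + 204.119.157.0/24 (H2) depth=24
  + 144.132.150.128/28 (H4) depth=28
  + 204.112.0.0/12 (H0) depth=12
  + 203.47.77.0/24 (H3) depth=24
  - 144.132.144.0/20 clear@20

== LOOKUPS ==
["H1","H4","H4","H4","H2","H0","H2","H1","H1"]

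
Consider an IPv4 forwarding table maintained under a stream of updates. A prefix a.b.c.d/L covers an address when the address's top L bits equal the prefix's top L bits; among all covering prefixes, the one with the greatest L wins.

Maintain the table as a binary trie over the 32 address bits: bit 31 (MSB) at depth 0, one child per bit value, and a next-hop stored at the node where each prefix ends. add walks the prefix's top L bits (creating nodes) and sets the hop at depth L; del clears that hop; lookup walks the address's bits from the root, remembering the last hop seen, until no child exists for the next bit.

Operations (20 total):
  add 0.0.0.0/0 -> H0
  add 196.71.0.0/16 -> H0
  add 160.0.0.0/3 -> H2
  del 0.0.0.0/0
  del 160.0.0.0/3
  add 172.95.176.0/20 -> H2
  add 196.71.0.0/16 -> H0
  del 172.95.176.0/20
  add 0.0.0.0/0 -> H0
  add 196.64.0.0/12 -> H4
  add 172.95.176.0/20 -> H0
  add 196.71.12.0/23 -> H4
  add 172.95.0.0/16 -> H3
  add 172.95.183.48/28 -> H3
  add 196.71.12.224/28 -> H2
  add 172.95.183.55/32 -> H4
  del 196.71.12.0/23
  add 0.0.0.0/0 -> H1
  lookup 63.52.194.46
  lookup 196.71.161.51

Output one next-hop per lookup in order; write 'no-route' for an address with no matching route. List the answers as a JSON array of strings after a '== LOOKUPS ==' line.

Trace:
  + 0.0.0.0/0 (H0) depth=0
  + 196.71.0.0/16 (H0) depth=16
  + 160.0.0.0/3 (H2) depth=3
  del 0.0.0.0/0 (clear depth 0)
  del 160.0.0.0/3 (clear depth 3)
  + 172.95.176.0/20 (H2) depth=20
  + 196.71.0.0/16 (H0) depth=16
  del 172.95.176.0/20 (clear depth 20)
  + 0.0.0.0/0 (H0) depth=0
  + 196.64.0.0/12 (H4) depth=12
  + 172.95.176.0/20 (H0) depth=20
  + 196.71.12.0/23 (H4) depth=23
  + 172.95.0.0/16 (H3) depth=16
  + 172.95.183.48/28 (H3) depth=28
  + 196.71.12.224/28 (H2) depth=28
  + 172.95.183.55/32 (H4) depth=32
  del 196.71.12.0/23 (clear depth 23)
  + 0.0.0.0/0 (H1) depth=0
  Q 63.52.194.46: descend ε ; hops seen [H1] ; pick H1
  Q 196.71.161.51: descend 1100010001000111 ; hops seen [H1,H4,H0] ; pick H0

== LOOKUPS ==
["H1","H0"]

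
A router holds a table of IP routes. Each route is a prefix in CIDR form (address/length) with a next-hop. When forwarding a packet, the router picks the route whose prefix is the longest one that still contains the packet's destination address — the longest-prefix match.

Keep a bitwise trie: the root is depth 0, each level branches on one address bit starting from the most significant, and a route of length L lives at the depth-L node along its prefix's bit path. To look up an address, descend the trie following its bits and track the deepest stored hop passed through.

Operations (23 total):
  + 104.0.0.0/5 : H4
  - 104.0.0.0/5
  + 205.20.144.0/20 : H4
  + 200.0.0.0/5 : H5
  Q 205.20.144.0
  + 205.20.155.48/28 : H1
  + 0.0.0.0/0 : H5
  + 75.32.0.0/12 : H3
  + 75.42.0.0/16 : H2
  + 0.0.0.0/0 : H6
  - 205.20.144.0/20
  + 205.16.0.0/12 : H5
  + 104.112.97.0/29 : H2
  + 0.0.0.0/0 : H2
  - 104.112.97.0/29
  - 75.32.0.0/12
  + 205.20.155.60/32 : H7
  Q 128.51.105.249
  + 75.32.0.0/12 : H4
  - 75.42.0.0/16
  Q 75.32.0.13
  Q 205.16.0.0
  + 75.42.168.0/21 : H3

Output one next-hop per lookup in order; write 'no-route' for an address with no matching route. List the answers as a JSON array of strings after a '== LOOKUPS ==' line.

Apply in order:
  + 104.0.0.0/5 (H4) depth=5
  - 104.0.0.0/5 clear@5
  + 205.20.144.0/20 (H4) depth=20
  + 200.0.0.0/5 (H5) depth=5
  Q 205.20.144.0: descend 11001101000101001001 ; hops seen [H5,H4] ; pick H4
  + 205.20.155.48/28 (H1) depth=28
  + 0.0.0.0/0 (H5) depth=0
  + 75.32.0.0/12 (H3) depth=12
  + 75.42.0.0/16 (H2) depth=16
  + 0.0.0.0/0 (H6) depth=0
  - 205.20.144.0/20 clear@20
  + 205.16.0.0/12 (H5) depth=12
  + 104.112.97.0/29 (H2) depth=29
  + 0.0.0.0/0 (H2) depth=0
  - 104.112.97.0/29 clear@29
  - 75.32.0.0/12 clear@12
  + 205.20.155.60/32 (H7) depth=32
  Q 128.51.105.249: descend 1 ; hops seen [H2] ; pick H2
  + 75.32.0.0/12 (H4) depth=12
  - 75.42.0.0/16 clear@16
  Q 75.32.0.13: descend 010010110010 ; hops seen [H2,H4] ; pick H4
  Q 205.16.0.0: descend 1100110100010 ; hops seen [H2,H5,H5] ; pick H5
  + 75.42.168.0/21 (H3) depth=21

== LOOKUPS ==
["H4","H2","H4","H5"]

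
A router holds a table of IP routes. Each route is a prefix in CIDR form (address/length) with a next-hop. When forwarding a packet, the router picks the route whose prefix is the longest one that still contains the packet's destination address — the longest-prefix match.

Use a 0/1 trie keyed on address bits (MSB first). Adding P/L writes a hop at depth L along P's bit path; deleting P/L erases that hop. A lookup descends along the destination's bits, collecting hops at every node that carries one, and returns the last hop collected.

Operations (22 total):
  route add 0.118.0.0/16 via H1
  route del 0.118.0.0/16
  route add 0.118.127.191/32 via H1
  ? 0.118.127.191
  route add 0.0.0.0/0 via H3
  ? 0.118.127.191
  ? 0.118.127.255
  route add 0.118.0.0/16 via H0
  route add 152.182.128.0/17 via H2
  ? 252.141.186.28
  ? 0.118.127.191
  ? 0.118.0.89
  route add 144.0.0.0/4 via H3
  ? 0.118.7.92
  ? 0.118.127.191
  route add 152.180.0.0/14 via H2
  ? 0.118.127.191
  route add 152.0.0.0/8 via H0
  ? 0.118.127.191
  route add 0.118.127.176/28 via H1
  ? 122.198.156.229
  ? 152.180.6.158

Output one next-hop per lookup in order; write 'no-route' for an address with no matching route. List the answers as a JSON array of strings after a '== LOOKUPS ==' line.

Process each operation:
  + 0.118.0.0/16 (H1) depth=16
  del 0.118.0.0/16 (clear depth 16)
  + 0.118.127.191/32 (H1) depth=32
  ? 0.118.127.191  path d0:-→d1:-→d2:-→d3:-→d4:-→d5:-→d6:-→d7:-→d8:-→d9:-→d10:-→d11:-→d12:-→d13:-→d14:-→d15:-→d16:-→d17:-→d18:-→d19:-→d20:-→d21:-→d22:-→d23:-→d24:-→d25:-→d26:-→d27:-→d28:-→d29:-→d30:-→d31:-→d32:H1  best=H1
  + 0.0.0.0/0 (H3) depth=0
  ? 0.118.127.191  path d0:H3→d1:-→d2:-→d3:-→d4:-→d5:-→d6:-→d7:-→d8:-→d9:-→d10:-→d11:-→d12:-→d13:-→d14:-→d15:-→d16:-→d17:-→d18:-→d19:-→d20:-→d21:-→d22:-→d23:-→d24:-→d25:-→d26:-→d27:-→d28:-→d29:-→d30:-→d31:-→d32:H1  best=H1
  ? 0.118.127.255  path d0:H3→d1:-→d2:-→d3:-→d4:-→d5:-→d6:-→d7:-→d8:-→d9:-→d10:-→d11:-→d12:-→d13:-→d14:-→d15:-→d16:-→d17:-→d18:-→d19:-→d20:-→d21:-→d22:-→d23:-→d24:-→d25:-  best=H3
  + 0.118.0.0/16 (H0) depth=16
  + 152.182.128.0/17 (H2) depth=17
  ? 252.141.186.28  path d0:H3→d1:-  best=H3
  ? 0.118.127.191  path d0:H3→d1:-→d2:-→d3:-→d4:-→d5:-→d6:-→d7:-→d8:-→d9:-→d10:-→d11:-→d12:-→d13:-→d14:-→d15:-→d16:H0→d17:-→d18:-→d19:-→d20:-→d21:-→d22:-→d23:-→d24:-→d25:-→d26:-→d27:-→d28:-→d29:-→d30:-→d31:-→d32:H1  best=H1
  ? 0.118.0.89  path d0:H3→d1:-→d2:-→d3:-→d4:-→d5:-→d6:-→d7:-→d8:-→d9:-→d10:-→d11:-→d12:-→d13:-→d14:-→d15:-→d16:H0→d17:-  best=H0
  + 144.0.0.0/4 (H3) depth=4
  ? 0.118.7.92  path d0:H3→d1:-→d2:-→d3:-→d4:-→d5:-→d6:-→d7:-→d8:-→d9:-→d10:-→d11:-→d12:-→d13:-→d14:-→d15:-→d16:H0→d17:-  best=H0
  ? 0.118.127.191  path d0:H3→d1:-→d2:-→d3:-→d4:-→d5:-→d6:-→d7:-→d8:-→d9:-→d10:-→d11:-→d12:-→d13:-→d14:-→d15:-→d16:H0→d17:-→d18:-→d19:-→d20:-→d21:-→d22:-→d23:-→d24:-→d25:-→d26:-→d27:-→d28:-→d29:-→d30:-→d31:-→d32:H1  best=H1
  + 152.180.0.0/14 (H2) depth=14
  ? 0.118.127.191  path d0:H3→d1:-→d2:-→d3:-→d4:-→d5:-→d6:-→d7:-→d8:-→d9:-→d10:-→d11:-→d12:-→d13:-→d14:-→d15:-→d16:H0→d17:-→d18:-→d19:-→d20:-→d21:-→d22:-→d23:-→d24:-→d25:-→d26:-→d27:-→d28:-→d29:-→d30:-→d31:-→d32:H1  best=H1
  + 152.0.0.0/8 (H0) depth=8
  ? 0.118.127.191  path d0:H3→d1:-→d2:-→d3:-→d4:-→d5:-→d6:-→d7:-→d8:-→d9:-→d10:-→d11:-→d12:-→d13:-→d14:-→d15:-→d16:H0→d17:-→d18:-→d19:-→d20:-→d21:-→d22:-→d23:-→d24:-→d25:-→d26:-→d27:-→d28:-→d29:-→d30:-→d31:-→d32:H1  best=H1
  + 0.118.127.176/28 (H1) depth=28
  ? 122.198.156.229  path d0:H3→d1:-  best=H3
  ? 152.180.6.158  path d0:H3→d1:-→d2:-→d3:-→d4:H3→d5:-→d6:-→d7:-→d8:H0→d9:-→d10:-→d11:-→d12:-→d13:-→d14:H2  best=H2

== LOOKUPS ==
["H1","H1","H3","H3","H1","H0","H0","H1","H1","H1","H3","H2"]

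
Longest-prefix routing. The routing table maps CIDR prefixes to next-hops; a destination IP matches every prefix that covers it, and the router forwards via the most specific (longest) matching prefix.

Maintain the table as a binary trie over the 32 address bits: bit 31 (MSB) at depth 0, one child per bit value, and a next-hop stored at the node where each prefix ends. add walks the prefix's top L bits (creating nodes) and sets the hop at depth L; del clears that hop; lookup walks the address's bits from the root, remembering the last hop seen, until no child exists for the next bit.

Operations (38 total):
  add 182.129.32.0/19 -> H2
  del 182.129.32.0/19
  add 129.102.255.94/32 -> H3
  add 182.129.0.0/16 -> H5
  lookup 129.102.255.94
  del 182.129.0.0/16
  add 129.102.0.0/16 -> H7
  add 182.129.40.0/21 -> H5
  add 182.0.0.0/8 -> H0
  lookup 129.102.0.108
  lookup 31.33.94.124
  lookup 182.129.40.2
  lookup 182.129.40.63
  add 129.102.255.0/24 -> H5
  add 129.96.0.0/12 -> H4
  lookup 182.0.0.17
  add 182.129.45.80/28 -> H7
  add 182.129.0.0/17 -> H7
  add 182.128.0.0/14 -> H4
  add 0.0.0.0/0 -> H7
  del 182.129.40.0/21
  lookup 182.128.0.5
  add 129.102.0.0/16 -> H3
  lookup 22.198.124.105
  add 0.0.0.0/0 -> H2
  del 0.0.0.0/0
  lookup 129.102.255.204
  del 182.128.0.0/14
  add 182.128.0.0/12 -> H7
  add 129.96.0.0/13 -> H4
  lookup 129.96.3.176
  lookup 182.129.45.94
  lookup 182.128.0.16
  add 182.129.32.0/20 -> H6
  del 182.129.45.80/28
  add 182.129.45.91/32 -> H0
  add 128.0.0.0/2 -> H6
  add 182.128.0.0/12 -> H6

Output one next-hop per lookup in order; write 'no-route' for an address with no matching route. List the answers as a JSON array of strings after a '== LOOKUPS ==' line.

Trace:
  + 182.129.32.0/19 (H2) depth=19
  del 182.129.32.0/19 (clear depth 19)
  + 129.102.255.94/32 (H3) depth=32
  + 182.129.0.0/16 (H5) depth=16
  Q 129.102.255.94: descend 10000001011001101111111101011110 ; hops seen [H3] ; pick H3
  del 182.129.0.0/16 (clear depth 16)
  + 129.102.0.0/16 (H7) depth=16
  + 182.129.40.0/21 (H5) depth=21
  + 182.0.0.0/8 (H0) depth=8
  Q 129.102.0.108: descend 1000000101100110 ; hops seen [H7] ; pick H7
  Q 31.33.94.124: descend ε ; hops seen [∅] ; pick no-route
  Q 182.129.40.2: descend 101101101000000100101 ; hops seen [H0,H5] ; pick H5
  Q 182.129.40.63: descend 101101101000000100101 ; hops seen [H0,H5] ; pick H5
  + 129.102.255.0/24 (H5) depth=24
  + 129.96.0.0/12 (H4) depth=12
  Q 182.0.0.17: descend 10110110 ; hops seen [H0] ; pick H0
  + 182.129.45.80/28 (H7) depth=28
  + 182.129.0.0/17 (H7) depth=17
  + 182.128.0.0/14 (H4) depth=14
  + 0.0.0.0/0 (H7) depth=0
  del 182.129.40.0/21 (clear depth 21)
  Q 182.128.0.5: descend 101101101000000 ; hops seen [H7,H0,H4] ; pick H4
  + 129.102.0.0/16 (H3) depth=16
  Q 22.198.124.105: descend ε ; hops seen [H7] ; pick H7
  + 0.0.0.0/0 (H2) depth=0
  del 0.0.0.0/0 (clear depth 0)
  Q 129.102.255.204: descend 100000010110011011111111 ; hops seen [H4,H3,H5] ; pick H5
  del 182.128.0.0/14 (clear depth 14)
  + 182.128.0.0/12 (H7) depth=12
  + 129.96.0.0/13 (H4) depth=13
  Q 129.96.3.176: descend 1000000101100 ; hops seen [H4,H4] ; pick H4
  Q 182.129.45.94: descend 1011011010000001001011010101 ; hops seen [H0,H7,H7,H7] ; pick H7
  Q 182.128.0.16: descend 101101101000000 ; hops seen [H0,H7] ; pick H7
  + 182.129.32.0/20 (H6) depth=20
  del 182.129.45.80/28 (clear depth 28)
  + 182.129.45.91/32 (H0) depth=32
  + 128.0.0.0/2 (H6) depth=2
  + 182.128.0.0/12 (H6) depth=12

== LOOKUPS ==
["H3","H7","no-route","H5","H5","H0","H4","H7","H5","H4","H7","H7"]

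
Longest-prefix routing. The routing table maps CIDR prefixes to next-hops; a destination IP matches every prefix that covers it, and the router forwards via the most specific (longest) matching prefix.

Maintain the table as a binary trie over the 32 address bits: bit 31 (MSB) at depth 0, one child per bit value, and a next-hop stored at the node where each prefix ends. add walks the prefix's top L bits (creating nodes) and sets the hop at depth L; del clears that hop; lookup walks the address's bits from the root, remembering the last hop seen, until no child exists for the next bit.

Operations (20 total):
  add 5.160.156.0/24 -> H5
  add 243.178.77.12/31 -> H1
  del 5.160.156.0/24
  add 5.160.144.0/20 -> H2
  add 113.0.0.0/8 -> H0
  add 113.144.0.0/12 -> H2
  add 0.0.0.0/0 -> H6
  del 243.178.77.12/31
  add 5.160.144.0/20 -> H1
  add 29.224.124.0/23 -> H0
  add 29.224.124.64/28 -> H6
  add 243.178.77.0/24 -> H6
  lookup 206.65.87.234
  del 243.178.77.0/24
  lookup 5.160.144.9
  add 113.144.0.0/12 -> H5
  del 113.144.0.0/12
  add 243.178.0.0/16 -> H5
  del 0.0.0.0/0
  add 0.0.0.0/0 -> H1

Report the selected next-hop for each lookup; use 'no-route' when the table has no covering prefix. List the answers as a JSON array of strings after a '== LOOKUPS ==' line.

Trace:
  + 5.160.156.0/24 (H5) depth=24
  + 243.178.77.12/31 (H1) depth=31
  del 5.160.156.0/24 (clear depth 24)
  + 5.160.144.0/20 (H2) depth=20
  + 113.0.0.0/8 (H0) depth=8
  + 113.144.0.0/12 (H2) depth=12
  + 0.0.0.0/0 (H6) depth=0
  del 243.178.77.12/31 (clear depth 31)
  + 5.160.144.0/20 (H1) depth=20
  + 29.224.124.0/23 (H0) depth=23
  + 29.224.124.64/28 (H6) depth=28
  + 243.178.77.0/24 (H6) depth=24
  ? 206.65.87.234  path d0:H6→d1:-→d2:-  best=H6
  del 243.178.77.0/24 (clear depth 24)
  ? 5.160.144.9  path d0:H6→d1:-→d2:-→d3:-→d4:-→d5:-→d6:-→d7:-→d8:-→d9:-→d10:-→d11:-→d12:-→d13:-→d14:-→d15:-→d16:-→d17:-→d18:-→d19:-→d20:H1  best=H1
  + 113.144.0.0/12 (H5) depth=12
  del 113.144.0.0/12 (clear depth 12)
  + 243.178.0.0/16 (H5) depth=16
  del 0.0.0.0/0 (clear depth 0)
  + 0.0.0.0/0 (H1) depth=0

== LOOKUPS ==
["H6","H1"]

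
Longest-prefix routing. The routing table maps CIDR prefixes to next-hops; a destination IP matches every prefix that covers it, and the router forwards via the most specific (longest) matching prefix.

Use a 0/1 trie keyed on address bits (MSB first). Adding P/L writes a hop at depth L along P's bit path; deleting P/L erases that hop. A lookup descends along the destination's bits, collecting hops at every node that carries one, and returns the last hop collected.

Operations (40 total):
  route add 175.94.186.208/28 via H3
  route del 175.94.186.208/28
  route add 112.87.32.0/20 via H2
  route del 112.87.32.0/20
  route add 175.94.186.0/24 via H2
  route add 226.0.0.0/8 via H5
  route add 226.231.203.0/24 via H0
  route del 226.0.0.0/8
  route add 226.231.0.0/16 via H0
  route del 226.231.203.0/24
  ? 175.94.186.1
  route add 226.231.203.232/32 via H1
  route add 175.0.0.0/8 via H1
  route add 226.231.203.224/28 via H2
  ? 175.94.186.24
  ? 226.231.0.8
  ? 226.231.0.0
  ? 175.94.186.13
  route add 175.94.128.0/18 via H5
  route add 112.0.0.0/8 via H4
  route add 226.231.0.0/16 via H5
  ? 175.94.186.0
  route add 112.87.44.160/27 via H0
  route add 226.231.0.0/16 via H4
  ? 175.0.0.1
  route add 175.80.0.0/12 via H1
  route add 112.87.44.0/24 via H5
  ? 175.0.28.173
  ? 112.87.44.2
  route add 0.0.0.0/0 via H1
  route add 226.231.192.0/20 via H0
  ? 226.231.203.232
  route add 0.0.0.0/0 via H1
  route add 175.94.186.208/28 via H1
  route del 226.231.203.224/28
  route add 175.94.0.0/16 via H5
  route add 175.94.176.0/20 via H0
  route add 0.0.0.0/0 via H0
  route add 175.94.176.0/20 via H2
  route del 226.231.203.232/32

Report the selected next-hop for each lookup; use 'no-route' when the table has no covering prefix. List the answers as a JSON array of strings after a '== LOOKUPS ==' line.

Apply in order:
  + 175.94.186.208/28 (H3) depth=28
  - 175.94.186.208/28 clear@28
  + 112.87.32.0/20 (H2) depth=20
  - 112.87.32.0/20 clear@20
  + 175.94.186.0/24 (H2) depth=24
  + 226.0.0.0/8 (H5) depth=8
  + 226.231.203.0/24 (H0) depth=24
  - 226.0.0.0/8 clear@8
  + 226.231.0.0/16 (H0) depth=16
  - 226.231.203.0/24 clear@24
  Q 175.94.186.1: descend 101011110101111010111010 ; hops seen [H2] ; pick H2
  + 226.231.203.232/32 (H1) depth=32
  + 175.0.0.0/8 (H1) depth=8
  + 226.231.203.224/28 (H2) depth=28
  Q 175.94.186.24: descend 101011110101111010111010 ; hops seen [H1,H2] ; pick H2
  Q 226.231.0.8: descend 1110001011100111 ; hops seen [H0] ; pick H0
  Q 226.231.0.0: descend 1110001011100111 ; hops seen [H0] ; pick H0
  Q 175.94.186.13: descend 101011110101111010111010 ; hops seen [H1,H2] ; pick H2
  + 175.94.128.0/18 (H5) depth=18
  + 112.0.0.0/8 (H4) depth=8
  + 226.231.0.0/16 (H5) depth=16
  Q 175.94.186.0: descend 101011110101111010111010 ; hops seen [H1,H5,H2] ; pick H2
  + 112.87.44.160/27 (H0) depth=27
  + 226.231.0.0/16 (H4) depth=16
  Q 175.0.0.1: descend 101011110 ; hops seen [H1] ; pick H1
  + 175.80.0.0/12 (H1) depth=12
  + 112.87.44.0/24 (H5) depth=24
  Q 175.0.28.173: descend 101011110 ; hops seen [H1] ; pick H1
  Q 112.87.44.2: descend 011100000101011100101100 ; hops seen [H4,H5] ; pick H5
  + 0.0.0.0/0 (H1) depth=0
  + 226.231.192.0/20 (H0) depth=20
  Q 226.231.203.232: descend 11100010111001111100101111101000 ; hops seen [H1,H4,H0,H2,H1] ; pick H1
  + 0.0.0.0/0 (H1) depth=0
  + 175.94.186.208/28 (H1) depth=28
  - 226.231.203.224/28 clear@28
  + 175.94.0.0/16 (H5) depth=16
  + 175.94.176.0/20 (H0) depth=20
  + 0.0.0.0/0 (H0) depth=0
  + 175.94.176.0/20 (H2) depth=20
  - 226.231.203.232/32 clear@32

== LOOKUPS ==
["H2","H2","H0","H0","H2","H2","H1","H1","H5","H1"]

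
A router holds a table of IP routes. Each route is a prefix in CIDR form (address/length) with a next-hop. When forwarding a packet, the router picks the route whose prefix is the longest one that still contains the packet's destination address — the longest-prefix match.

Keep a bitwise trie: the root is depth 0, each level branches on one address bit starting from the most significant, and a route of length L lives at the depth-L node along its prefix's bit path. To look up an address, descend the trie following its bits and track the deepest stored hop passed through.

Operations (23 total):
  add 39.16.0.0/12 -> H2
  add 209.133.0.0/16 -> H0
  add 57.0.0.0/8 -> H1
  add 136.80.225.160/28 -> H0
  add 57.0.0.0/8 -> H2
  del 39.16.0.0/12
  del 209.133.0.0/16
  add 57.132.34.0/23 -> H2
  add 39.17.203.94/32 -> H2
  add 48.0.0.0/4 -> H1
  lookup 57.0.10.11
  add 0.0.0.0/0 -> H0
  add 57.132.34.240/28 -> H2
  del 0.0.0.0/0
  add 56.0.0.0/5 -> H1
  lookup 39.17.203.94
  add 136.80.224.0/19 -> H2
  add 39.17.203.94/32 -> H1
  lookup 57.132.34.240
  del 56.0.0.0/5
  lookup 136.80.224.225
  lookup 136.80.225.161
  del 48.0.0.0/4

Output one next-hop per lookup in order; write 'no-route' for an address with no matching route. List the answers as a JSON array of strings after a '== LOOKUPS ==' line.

Trace:
  + 39.16.0.0/12 (H2) depth=12
  + 209.133.0.0/16 (H0) depth=16
  + 57.0.0.0/8 (H1) depth=8
  + 136.80.225.160/28 (H0) depth=28
  + 57.0.0.0/8 (H2) depth=8
  del 39.16.0.0/12 (clear depth 12)
  del 209.133.0.0/16 (clear depth 16)
  + 57.132.34.0/23 (H2) depth=23
  + 39.17.203.94/32 (H2) depth=32
  + 48.0.0.0/4 (H1) depth=4
  Q 57.0.10.11: descend 00111001 ; hops seen [H1,H2] ; pick H2
  + 0.0.0.0/0 (H0) depth=0
  + 57.132.34.240/28 (H2) depth=28
  del 0.0.0.0/0 (clear depth 0)
  + 56.0.0.0/5 (H1) depth=5
  Q 39.17.203.94: descend 00100111000100011100101101011110 ; hops seen [H2] ; pick H2
  + 136.80.224.0/19 (H2) depth=19
  + 39.17.203.94/32 (H1) depth=32
  Q 57.132.34.240: descend 0011100110000100001000101111 ; hops seen [H1,H1,H2,H2,H2] ; pick H2
  del 56.0.0.0/5 (clear depth 5)
  Q 136.80.224.225: descend 10001000010100001110000 ; hops seen [H2] ; pick H2
  Q 136.80.225.161: descend 1000100001010000111000011010 ; hops seen [H2,H0] ; pick H0
  del 48.0.0.0/4 (clear depth 4)

== LOOKUPS ==
["H2","H2","H2","H2","H0"]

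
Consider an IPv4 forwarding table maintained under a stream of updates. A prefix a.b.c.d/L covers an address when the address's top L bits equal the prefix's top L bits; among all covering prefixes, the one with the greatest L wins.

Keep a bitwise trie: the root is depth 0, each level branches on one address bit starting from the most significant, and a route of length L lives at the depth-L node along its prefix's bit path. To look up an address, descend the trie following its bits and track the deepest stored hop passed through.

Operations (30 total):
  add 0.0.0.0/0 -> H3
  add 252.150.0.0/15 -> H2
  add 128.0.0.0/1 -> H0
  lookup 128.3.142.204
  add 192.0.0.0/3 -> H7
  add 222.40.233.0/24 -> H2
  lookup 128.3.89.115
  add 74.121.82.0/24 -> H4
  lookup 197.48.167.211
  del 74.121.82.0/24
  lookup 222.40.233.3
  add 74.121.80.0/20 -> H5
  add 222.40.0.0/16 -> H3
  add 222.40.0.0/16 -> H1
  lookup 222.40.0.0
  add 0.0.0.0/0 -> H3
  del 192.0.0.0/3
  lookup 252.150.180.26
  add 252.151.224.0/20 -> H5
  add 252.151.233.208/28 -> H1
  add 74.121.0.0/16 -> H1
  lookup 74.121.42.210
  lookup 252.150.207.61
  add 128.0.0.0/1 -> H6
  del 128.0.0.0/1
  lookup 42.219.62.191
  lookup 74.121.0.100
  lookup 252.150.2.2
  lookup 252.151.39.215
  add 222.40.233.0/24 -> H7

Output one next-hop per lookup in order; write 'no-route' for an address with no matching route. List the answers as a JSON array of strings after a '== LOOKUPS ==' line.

Process each operation:
  + 0.0.0.0/0 (H3) depth=0
  + 252.150.0.0/15 (H2) depth=15
  + 128.0.0.0/1 (H0) depth=1
  ? 128.3.142.204  path d0:H3→d1:H0  best=H0
  + 192.0.0.0/3 (H7) depth=3
  + 222.40.233.0/24 (H2) depth=24
  ? 128.3.89.115  path d0:H3→d1:H0  best=H0
  + 74.121.82.0/24 (H4) depth=24
  ? 197.48.167.211  path d0:H3→d1:H0→d2:-→d3:H7  best=H7
  del 74.121.82.0/24 (clear depth 24)
  ? 222.40.233.3  path d0:H3→d1:H0→d2:-→d3:H7→d4:-→d5:-→d6:-→d7:-→d8:-→d9:-→d10:-→d11:-→d12:-→d13:-→d14:-→d15:-→d16:-→d17:-→d18:-→d19:-→d20:-→d21:-→d22:-→d23:-→d24:H2  best=H2
  + 74.121.80.0/20 (H5) depth=20
  + 222.40.0.0/16 (H3) depth=16
  + 222.40.0.0/16 (H1) depth=16
  ? 222.40.0.0  path d0:H3→d1:H0→d2:-→d3:H7→d4:-→d5:-→d6:-→d7:-→d8:-→d9:-→d10:-→d11:-→d12:-→d13:-→d14:-→d15:-→d16:H1  best=H1
  + 0.0.0.0/0 (H3) depth=0
  del 192.0.0.0/3 (clear depth 3)
  ? 252.150.180.26  path d0:H3→d1:H0→d2:-→d3:-→d4:-→d5:-→d6:-→d7:-→d8:-→d9:-→d10:-→d11:-→d12:-→d13:-→d14:-→d15:H2  best=H2
  + 252.151.224.0/20 (H5) depth=20
  + 252.151.233.208/28 (H1) depth=28
  + 74.121.0.0/16 (H1) depth=16
  ? 74.121.42.210  path d0:H3→d1:-→d2:-→d3:-→d4:-→d5:-→d6:-→d7:-→d8:-→d9:-→d10:-→d11:-→d12:-→d13:-→d14:-→d15:-→d16:H1→d17:-  best=H1
  ? 252.150.207.61  path d0:H3→d1:H0→d2:-→d3:-→d4:-→d5:-→d6:-→d7:-→d8:-→d9:-→d10:-→d11:-→d12:-→d13:-→d14:-→d15:H2  best=H2
  + 128.0.0.0/1 (H6) depth=1
  del 128.0.0.0/1 (clear depth 1)
  ? 42.219.62.191  path d0:H3→d1:-  best=H3
  ? 74.121.0.100  path d0:H3→d1:-→d2:-→d3:-→d4:-→d5:-→d6:-→d7:-→d8:-→d9:-→d10:-→d11:-→d12:-→d13:-→d14:-→d15:-→d16:H1→d17:-  best=H1
  ? 252.150.2.2  path d0:H3→d1:-→d2:-→d3:-→d4:-→d5:-→d6:-→d7:-→d8:-→d9:-→d10:-→d11:-→d12:-→d13:-→d14:-→d15:H2  best=H2
  ? 252.151.39.215  path d0:H3→d1:-→d2:-→d3:-→d4:-→d5:-→d6:-→d7:-→d8:-→d9:-→d10:-→d11:-→d12:-→d13:-→d14:-→d15:H2→d16:-  best=H2
  + 222.40.233.0/24 (H7) depth=24

== LOOKUPS ==
["H0","H0","H7","H2","H1","H2","H1","H2","H3","H1","H2","H2"]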